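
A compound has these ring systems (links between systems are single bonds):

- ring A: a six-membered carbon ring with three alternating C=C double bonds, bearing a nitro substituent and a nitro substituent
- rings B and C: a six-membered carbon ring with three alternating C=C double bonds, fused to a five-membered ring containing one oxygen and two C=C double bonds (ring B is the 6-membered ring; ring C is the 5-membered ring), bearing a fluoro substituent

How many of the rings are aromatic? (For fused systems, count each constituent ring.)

Ring A is planar and fully conjugated; 3 ring double bonds give 6 π electrons. 6 = 4(1)+2, so ring A is aromatic (benzene).
Rings B and C form a fused bicyclic system (with one oxygen) with 9 sp² atoms and 10 π electrons from ring double bonds plus a heteroatom lone pair. 10 = 4(2)+2, so the system is aromatic and both rings count as aromatic (benzofuran).
Aromatic: A, B, C. Total: 3.

3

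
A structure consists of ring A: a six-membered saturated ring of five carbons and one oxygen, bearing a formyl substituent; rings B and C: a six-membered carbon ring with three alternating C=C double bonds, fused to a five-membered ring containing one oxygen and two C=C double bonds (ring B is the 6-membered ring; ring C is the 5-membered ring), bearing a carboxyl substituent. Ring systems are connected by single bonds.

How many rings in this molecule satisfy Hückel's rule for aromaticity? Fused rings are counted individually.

Ring A has only sp³ atoms, so it is not fully conjugated — not aromatic (tetrahydropyran).
Rings B and C form a fused bicyclic system (with one oxygen) with 9 sp² atoms and 10 π electrons from ring double bonds plus a heteroatom lone pair. 10 = 4(2)+2, so the system is aromatic and both rings count as aromatic (benzofuran).
Aromatic: B, C. Total: 2.

2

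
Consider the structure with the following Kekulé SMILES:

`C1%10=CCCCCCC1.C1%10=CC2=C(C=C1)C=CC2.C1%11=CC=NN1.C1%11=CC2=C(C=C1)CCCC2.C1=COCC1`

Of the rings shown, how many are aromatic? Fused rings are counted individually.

3

The SMILES encodes an eight-membered carbon ring with one C=C double bond; a six-membered carbon ring with three alternating C=C double bonds, fused to a five-membered carbon ring containing one C=C double bond and one sp³ carbon; a five-membered ring with two adjacent nitrogens (one bearing H, one in a double bond) and two double bonds; a six-membered carbon ring with three alternating C=C double bonds, fused to a saturated six-membered carbon ring; a five-membered ring of four carbons and one oxygen, with one C=C double bond and two sp³ carbons.
The 8-membered ring has six sp³ carbons, so it is not fully conjugated — not aromatic (cyclooctene).
The 6-membered ring is planar and fully conjugated; 3 ring double bonds give 6 π electrons. 6 = 4(1)+2, so it is aromatic (benzene ring).
The 5-membered ring has one sp³ carbon, so it is not fully conjugated — not aromatic (cyclopentene ring).
The 5-membered ring with two adjacent nitrogens (one N–H, one =N–) is planar and fully conjugated; 2 ring double bonds (4 π electrons) plus a heteroatom lone pair (2) give 6 π electrons. 6 = 4(1)+2, so it is aromatic (pyrazole).
The second 6-membered ring has a continuous p-orbital overlap around the ring; 3 ring double bonds give 6 π electrons. Since 6 = 4n+2 (n=1), it is aromatic (benzene ring).
The third 6-membered ring has four sp³ carbons, so it is not fully conjugated — not aromatic (cyclohexane ring).
The 5-membered ring with one oxygen has two sp³ carbons, so it is not fully conjugated — not aromatic (2,3-dihydrofuran).
3 of the 7 rings are aromatic. Total: 3.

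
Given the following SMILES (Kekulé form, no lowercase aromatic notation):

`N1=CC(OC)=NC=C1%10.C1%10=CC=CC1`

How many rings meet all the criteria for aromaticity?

1

The SMILES encodes a six-membered ring with nitrogens at positions 1 and 4 and three alternating double bonds; a five-membered carbon ring with two conjugated C=C double bonds and one sp³ carbon.
The 6-membered ring with two nitrogens (1,4) is planar and fully conjugated; 3 ring double bonds give 6 π electrons. Since 6 = 4n+2 (n=1), it is aromatic (pyrazine).
The 5-membered ring has one sp³ carbon, so it is not fully conjugated — not aromatic (cyclopentadiene).
1 of the 2 rings is aromatic. Total: 1.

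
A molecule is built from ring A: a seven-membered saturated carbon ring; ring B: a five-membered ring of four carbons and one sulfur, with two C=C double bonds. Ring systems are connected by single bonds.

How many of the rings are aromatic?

Ring A has only sp³ atoms, so it is not fully conjugated — not aromatic (cycloheptane).
Ring B is planar and fully conjugated; 2 ring double bonds (4 π electrons) plus a heteroatom lone pair (2) give 6 π electrons. That satisfies 4n+2 with n=1, so ring B is aromatic (thiophene).
Aromatic: B. Total: 1.

1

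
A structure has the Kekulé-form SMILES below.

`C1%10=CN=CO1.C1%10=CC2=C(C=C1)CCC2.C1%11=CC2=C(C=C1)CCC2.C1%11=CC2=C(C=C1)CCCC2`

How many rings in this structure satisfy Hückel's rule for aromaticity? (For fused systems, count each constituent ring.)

4

The SMILES encodes a five-membered ring with an oxygen at position 1 and a nitrogen at position 3 (in a C=N bond), with two double bonds; a six-membered carbon ring with three alternating C=C double bonds, fused to a saturated five-membered carbon ring; a six-membered carbon ring with three alternating C=C double bonds, fused to a saturated five-membered carbon ring; a six-membered carbon ring with three alternating C=C double bonds, fused to a saturated six-membered carbon ring.
The 5-membered ring with one oxygen and one =N– is fully conjugated (every ring atom contributes a p orbital); 2 ring double bonds (4 π electrons) plus a heteroatom lone pair (2) give 6 π electrons. That satisfies 4n+2 with n=1, so it is aromatic (oxazole).
The 6-membered ring is fully conjugated (every ring atom contributes a p orbital); 3 ring double bonds give 6 π electrons. 6 = 4(1)+2, so it is aromatic (benzene ring).
The 5-membered ring has three sp³ carbons, so it is not fully conjugated — not aromatic (cyclopentane ring).
The second 6-membered ring is fully conjugated (every ring atom contributes a p orbital); 3 ring double bonds give 6 π electrons. That satisfies 4n+2 with n=1, so it is aromatic (benzene ring).
The second 5-membered ring has three sp³ carbons, so it is not fully conjugated — not aromatic (cyclopentane ring).
The third 6-membered ring is fully conjugated (every ring atom contributes a p orbital); 3 ring double bonds give 6 π electrons. That satisfies 4n+2 with n=1, so it is aromatic (benzene ring).
The fourth 6-membered ring has four sp³ carbons, so it is not fully conjugated — not aromatic (cyclohexane ring).
4 of the 7 rings are aromatic. Total: 4.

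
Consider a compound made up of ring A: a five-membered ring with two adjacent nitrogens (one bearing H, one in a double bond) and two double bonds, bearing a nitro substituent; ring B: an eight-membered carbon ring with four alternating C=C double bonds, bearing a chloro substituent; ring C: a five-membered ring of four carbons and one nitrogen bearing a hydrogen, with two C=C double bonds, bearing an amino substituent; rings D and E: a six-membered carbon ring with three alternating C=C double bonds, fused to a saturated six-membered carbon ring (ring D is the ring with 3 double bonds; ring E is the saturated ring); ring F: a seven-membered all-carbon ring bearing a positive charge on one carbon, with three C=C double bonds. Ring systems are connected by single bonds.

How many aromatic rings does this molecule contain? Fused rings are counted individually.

Ring A has a continuous p-orbital overlap around the ring; 2 ring double bonds (4 π electrons) plus a heteroatom lone pair (2) give 6 π electrons. That satisfies 4n+2 with n=1, so ring A is aromatic (pyrazole).
Ring B has only sp² ring atoms; a planar conformation would have a fully conjugated π system of 8 electrons. But 8 = 4(2), which is 4n not 4n+2, so ring B is not aromatic (cyclooctatetraene) — cyclooctatetraene distorts into a non-planar tub to avoid antiaromaticity.
Ring C is planar and fully conjugated; 2 ring double bonds (4 π electrons) plus a heteroatom lone pair (2) give 6 π electrons. Since 6 = 4n+2 (n=1), ring C is aromatic (pyrrole).
Ring D is fully conjugated (every ring atom contributes a p orbital); 3 ring double bonds give 6 π electrons. Since 6 = 4n+2 (n=1), ring D is aromatic (benzene ring).
Ring E has four sp³ carbons, so it is not fully conjugated — not aromatic (cyclohexane ring).
Ring F is fully conjugated (every ring atom contributes a p orbital); 3 ring double bonds (6 π electrons) plus the carbocation's empty p orbital (0, but keeps the ring conjugated) give 6 π electrons. That satisfies 4n+2 with n=1, so ring F is aromatic (tropylium cation).
Aromatic: A, C, D, F. Total: 4.

4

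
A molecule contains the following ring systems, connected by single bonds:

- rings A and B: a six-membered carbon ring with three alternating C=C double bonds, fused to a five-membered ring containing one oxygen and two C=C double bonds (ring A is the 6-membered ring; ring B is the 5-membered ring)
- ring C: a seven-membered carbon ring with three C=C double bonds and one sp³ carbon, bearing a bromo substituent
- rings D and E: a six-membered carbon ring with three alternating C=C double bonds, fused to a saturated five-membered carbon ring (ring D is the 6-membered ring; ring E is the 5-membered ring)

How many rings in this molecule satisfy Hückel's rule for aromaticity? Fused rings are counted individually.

3

Rings A and B form a fused bicyclic system (with one oxygen) with 9 sp² atoms and 10 π electrons from ring double bonds plus a heteroatom lone pair. 10 = 4(2)+2, so the system is aromatic and both rings count as aromatic (benzofuran).
Ring C has one sp³ carbon, so it is not fully conjugated — not aromatic (cycloheptatriene).
Ring D is fully conjugated (every ring atom contributes a p orbital); 3 ring double bonds give 6 π electrons. Since 6 = 4n+2 (n=1), ring D is aromatic (benzene ring).
Ring E has three sp³ carbons, so it is not fully conjugated — not aromatic (cyclopentane ring).
Aromatic: A, B, D. Total: 3.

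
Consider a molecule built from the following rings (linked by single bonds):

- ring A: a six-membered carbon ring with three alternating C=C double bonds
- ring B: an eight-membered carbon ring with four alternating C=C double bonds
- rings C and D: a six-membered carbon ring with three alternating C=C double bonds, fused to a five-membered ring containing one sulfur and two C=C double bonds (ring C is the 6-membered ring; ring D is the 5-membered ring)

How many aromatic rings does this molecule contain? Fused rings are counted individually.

Ring A is fully conjugated (every ring atom contributes a p orbital); 3 ring double bonds give 6 π electrons. Since 6 = 4n+2 (n=1), ring A is aromatic (benzene).
Ring B has only sp² ring atoms; a planar conformation would have a fully conjugated π system of 8 electrons. But 8 = 4(2), which is 4n not 4n+2, so ring B is not aromatic (cyclooctatetraene) — cyclooctatetraene distorts into a non-planar tub to avoid antiaromaticity.
Rings C and D form a fused bicyclic system (with one sulfur) with 9 sp² atoms and 10 π electrons from ring double bonds plus a heteroatom lone pair. 10 = 4(2)+2, so the system is aromatic and both rings count as aromatic (benzothiophene).
Aromatic: A, C, D. Total: 3.

3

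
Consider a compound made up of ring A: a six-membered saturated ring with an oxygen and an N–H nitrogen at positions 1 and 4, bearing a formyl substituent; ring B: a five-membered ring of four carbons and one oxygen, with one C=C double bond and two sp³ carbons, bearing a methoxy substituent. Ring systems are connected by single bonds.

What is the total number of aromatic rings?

0

Ring A has only sp³ atoms, so it is not fully conjugated — not aromatic (morpholine).
Ring B has two sp³ carbons, so it is not fully conjugated — not aromatic (2,3-dihydrofuran).
No ring is aromatic. Total: 0.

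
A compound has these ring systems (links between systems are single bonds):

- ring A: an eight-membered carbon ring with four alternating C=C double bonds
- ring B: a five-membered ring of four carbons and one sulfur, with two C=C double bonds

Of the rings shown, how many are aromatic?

Ring A has only sp² ring atoms; a planar conformation would have a fully conjugated π system of 8 electrons. But 8 = 4(2), which is 4n not 4n+2, so ring A is not aromatic (cyclooctatetraene) — cyclooctatetraene distorts into a non-planar tub to avoid antiaromaticity.
Ring B is planar and fully conjugated; 2 ring double bonds (4 π electrons) plus a heteroatom lone pair (2) give 6 π electrons. 6 = 4(1)+2, so ring B is aromatic (thiophene).
Aromatic: B. Total: 1.

1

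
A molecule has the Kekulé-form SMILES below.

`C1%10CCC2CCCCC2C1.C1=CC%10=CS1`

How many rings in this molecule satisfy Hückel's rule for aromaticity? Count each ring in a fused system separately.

The SMILES encodes two fused six-membered saturated carbon rings; a five-membered ring of four carbons and one sulfur, with two C=C double bonds.
The 6-membered ring has only sp³ atoms, so it is not fully conjugated — not aromatic (cyclohexane ring).
The second 6-membered ring has only sp³ atoms, so it is not fully conjugated — not aromatic (cyclohexane ring).
The 5-membered ring with one sulfur is planar and fully conjugated; 2 ring double bonds (4 π electrons) plus a heteroatom lone pair (2) give 6 π electrons. Since 6 = 4n+2 (n=1), it is aromatic (thiophene).
1 of the 3 rings is aromatic. Total: 1.

1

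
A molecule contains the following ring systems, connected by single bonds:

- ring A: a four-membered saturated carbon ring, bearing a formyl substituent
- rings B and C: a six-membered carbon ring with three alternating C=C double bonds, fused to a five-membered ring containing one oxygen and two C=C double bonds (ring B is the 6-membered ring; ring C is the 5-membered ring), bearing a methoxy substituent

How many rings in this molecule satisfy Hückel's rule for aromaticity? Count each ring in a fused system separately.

Ring A has only sp³ atoms, so it is not fully conjugated — not aromatic (cyclobutane).
Rings B and C form a fused bicyclic system (with one oxygen) with 9 sp² atoms and 10 π electrons from ring double bonds plus a heteroatom lone pair. 10 = 4(2)+2, so the system is aromatic and both rings count as aromatic (benzofuran).
Aromatic: B, C. Total: 2.

2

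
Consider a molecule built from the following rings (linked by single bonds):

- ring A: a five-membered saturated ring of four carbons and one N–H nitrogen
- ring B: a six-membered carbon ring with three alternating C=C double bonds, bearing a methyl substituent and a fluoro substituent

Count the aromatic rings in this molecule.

Ring A has only sp³ atoms, so it is not fully conjugated — not aromatic (pyrrolidine).
Ring B has a continuous p-orbital overlap around the ring; 3 ring double bonds give 6 π electrons. Since 6 = 4n+2 (n=1), ring B is aromatic (benzene).
Aromatic: B. Total: 1.

1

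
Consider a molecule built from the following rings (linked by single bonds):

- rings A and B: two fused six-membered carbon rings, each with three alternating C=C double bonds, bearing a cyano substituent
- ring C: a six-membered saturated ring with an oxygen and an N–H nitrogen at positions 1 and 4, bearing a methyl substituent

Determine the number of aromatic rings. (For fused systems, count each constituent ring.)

Rings A and B form a fused bicyclic system with 10 sp² atoms and 10 π electrons from ring double bonds. 10 = 4(2)+2, so the system is aromatic and both rings count as aromatic (naphthalene).
Ring C has only sp³ atoms, so it is not fully conjugated — not aromatic (morpholine).
Aromatic: A, B. Total: 2.

2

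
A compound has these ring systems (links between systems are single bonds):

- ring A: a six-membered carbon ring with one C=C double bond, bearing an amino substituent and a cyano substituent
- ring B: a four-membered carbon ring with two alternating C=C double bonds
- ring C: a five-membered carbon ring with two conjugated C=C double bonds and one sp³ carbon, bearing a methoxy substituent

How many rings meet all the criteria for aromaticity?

0

Ring A has four sp³ carbons, so it is not fully conjugated — not aromatic (cyclohexene).
Ring B has only sp² ring atoms; a planar conformation would have a fully conjugated π system of 4 electrons. But 4 = 4(1), which is 4n not 4n+2, so ring B is not aromatic (cyclobutadiene) — cyclobutadiene is antiaromatic and distorts to a rectangle.
Ring C has one sp³ carbon, so it is not fully conjugated — not aromatic (cyclopentadiene).
No ring is aromatic. Total: 0.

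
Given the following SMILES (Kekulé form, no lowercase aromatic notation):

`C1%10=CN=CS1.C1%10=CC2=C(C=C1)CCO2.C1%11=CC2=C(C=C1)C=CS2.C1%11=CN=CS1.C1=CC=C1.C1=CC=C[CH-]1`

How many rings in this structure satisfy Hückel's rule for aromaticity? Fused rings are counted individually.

The SMILES encodes a five-membered ring with a sulfur at position 1 and a nitrogen at position 3 (in a C=N bond), with two double bonds; a six-membered carbon ring with three alternating C=C double bonds, fused to a five-membered ring containing one oxygen and two sp³ carbons; a six-membered carbon ring with three alternating C=C double bonds, fused to a five-membered ring containing one sulfur and two C=C double bonds; a five-membered ring with a sulfur at position 1 and a nitrogen at position 3 (in a C=N bond), with two double bonds; a four-membered carbon ring with two alternating C=C double bonds; a five-membered all-carbon ring bearing a negative charge on one carbon, with two C=C double bonds.
The 5-membered ring with one sulfur and one =N– is planar and fully conjugated; 2 ring double bonds (4 π electrons) plus a heteroatom lone pair (2) give 6 π electrons. Since 6 = 4n+2 (n=1), it is aromatic (thiazole).
The 6-membered ring is planar and fully conjugated; 3 ring double bonds give 6 π electrons. That satisfies 4n+2 with n=1, so it is aromatic (benzene ring).
The 5-membered ring with one oxygen has two sp³ carbons, so it is not fully conjugated — not aromatic (oxolane ring).
The fused 6/5-membered bicyclic (with one sulfur) is a single π system with 9 sp² atoms and 10 π electrons from ring double bonds plus a heteroatom lone pair. 10 = 4(2)+2, so the system is aromatic and both rings count as aromatic (benzothiophene).
The second 5-membered ring with one sulfur and one =N– has a continuous p-orbital overlap around the ring; 2 ring double bonds (4 π electrons) plus a heteroatom lone pair (2) give 6 π electrons. 6 = 4(1)+2, so it is aromatic (thiazole).
The 4-membered ring has only sp² ring atoms; a planar conformation would have a fully conjugated π system of 4 electrons. But 4 = 4(1), which is 4n not 4n+2, so it is not aromatic (cyclobutadiene) — cyclobutadiene is antiaromatic and distorts to a rectangle.
The 5-membered ring is fully conjugated (every ring atom contributes a p orbital); 2 ring double bonds (4 π electrons) plus the carbanion lone pair (2) give 6 π electrons. That satisfies 4n+2 with n=1, so it is aromatic (cyclopentadienyl anion).
6 of the 8 rings are aromatic. Total: 6.

6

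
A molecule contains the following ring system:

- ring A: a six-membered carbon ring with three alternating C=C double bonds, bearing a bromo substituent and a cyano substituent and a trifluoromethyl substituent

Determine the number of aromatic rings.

Ring A has a continuous p-orbital overlap around the ring; 3 ring double bonds give 6 π electrons. Since 6 = 4n+2 (n=1), ring A is aromatic (benzene).

1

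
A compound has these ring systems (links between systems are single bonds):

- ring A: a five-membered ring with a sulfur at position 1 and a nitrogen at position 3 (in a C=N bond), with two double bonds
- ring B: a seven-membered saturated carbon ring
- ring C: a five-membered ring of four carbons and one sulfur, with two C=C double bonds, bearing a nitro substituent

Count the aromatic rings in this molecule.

Ring A is fully conjugated (every ring atom contributes a p orbital); 2 ring double bonds (4 π electrons) plus a heteroatom lone pair (2) give 6 π electrons. That satisfies 4n+2 with n=1, so ring A is aromatic (thiazole).
Ring B has only sp³ atoms, so it is not fully conjugated — not aromatic (cycloheptane).
Ring C is fully conjugated (every ring atom contributes a p orbital); 2 ring double bonds (4 π electrons) plus a heteroatom lone pair (2) give 6 π electrons. 6 = 4(1)+2, so ring C is aromatic (thiophene).
Aromatic: A, C. Total: 2.

2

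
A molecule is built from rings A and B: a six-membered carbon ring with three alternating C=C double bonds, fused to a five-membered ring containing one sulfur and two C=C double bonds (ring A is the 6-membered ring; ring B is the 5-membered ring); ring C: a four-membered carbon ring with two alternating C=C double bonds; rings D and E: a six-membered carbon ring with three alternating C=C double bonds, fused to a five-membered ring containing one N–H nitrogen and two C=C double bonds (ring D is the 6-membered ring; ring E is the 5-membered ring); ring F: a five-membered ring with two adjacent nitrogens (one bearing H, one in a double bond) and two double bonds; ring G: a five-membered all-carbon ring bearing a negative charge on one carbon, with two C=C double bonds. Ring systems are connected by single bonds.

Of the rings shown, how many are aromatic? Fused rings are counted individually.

Rings A and B form a fused bicyclic system (with one sulfur) with 9 sp² atoms and 10 π electrons from ring double bonds plus a heteroatom lone pair. 10 = 4(2)+2, so the system is aromatic and both rings count as aromatic (benzothiophene).
Ring C has only sp² ring atoms; a planar conformation would have a fully conjugated π system of 4 electrons. But 4 = 4(1), which is 4n not 4n+2, so ring C is not aromatic (cyclobutadiene) — cyclobutadiene is antiaromatic and distorts to a rectangle.
Rings D and E form a fused bicyclic system (with one N–H) with 9 sp² atoms and 10 π electrons from ring double bonds plus a heteroatom lone pair. 10 = 4(2)+2, so the system is aromatic and both rings count as aromatic (indole).
Ring F is fully conjugated (every ring atom contributes a p orbital); 2 ring double bonds (4 π electrons) plus a heteroatom lone pair (2) give 6 π electrons. Since 6 = 4n+2 (n=1), ring F is aromatic (pyrazole).
Ring G is planar and fully conjugated; 2 ring double bonds (4 π electrons) plus the carbanion lone pair (2) give 6 π electrons. 6 = 4(1)+2, so ring G is aromatic (cyclopentadienyl anion).
Aromatic: A, B, D, E, F, G. Total: 6.

6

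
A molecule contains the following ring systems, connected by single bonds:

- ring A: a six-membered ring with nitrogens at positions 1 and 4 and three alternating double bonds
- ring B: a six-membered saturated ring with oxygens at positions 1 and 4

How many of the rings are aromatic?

Ring A has a continuous p-orbital overlap around the ring; 3 ring double bonds give 6 π electrons. 6 = 4(1)+2, so ring A is aromatic (pyrazine).
Ring B has only sp³ atoms, so it is not fully conjugated — not aromatic (1,4-dioxane).
Aromatic: A. Total: 1.

1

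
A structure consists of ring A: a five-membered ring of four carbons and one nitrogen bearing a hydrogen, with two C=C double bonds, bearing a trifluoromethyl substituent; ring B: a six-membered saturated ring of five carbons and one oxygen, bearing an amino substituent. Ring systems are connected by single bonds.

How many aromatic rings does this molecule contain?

Ring A is planar and fully conjugated; 2 ring double bonds (4 π electrons) plus a heteroatom lone pair (2) give 6 π electrons. Since 6 = 4n+2 (n=1), ring A is aromatic (pyrrole).
Ring B has only sp³ atoms, so it is not fully conjugated — not aromatic (tetrahydropyran).
Aromatic: A. Total: 1.

1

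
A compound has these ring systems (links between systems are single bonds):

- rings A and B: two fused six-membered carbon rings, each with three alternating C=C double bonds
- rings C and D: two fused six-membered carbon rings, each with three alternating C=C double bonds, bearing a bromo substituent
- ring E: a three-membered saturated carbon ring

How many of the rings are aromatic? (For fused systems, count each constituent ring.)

Rings A and B form a fused bicyclic system with 10 sp² atoms and 10 π electrons from ring double bonds. 10 = 4(2)+2, so the system is aromatic and both rings count as aromatic (naphthalene).
Rings C and D form a fused bicyclic system with 10 sp² atoms and 10 π electrons from ring double bonds. 10 = 4(2)+2, so the system is aromatic and both rings count as aromatic (naphthalene).
Ring E has only sp³ atoms, so it is not fully conjugated — not aromatic (cyclopropane).
Aromatic: A, B, C, D. Total: 4.

4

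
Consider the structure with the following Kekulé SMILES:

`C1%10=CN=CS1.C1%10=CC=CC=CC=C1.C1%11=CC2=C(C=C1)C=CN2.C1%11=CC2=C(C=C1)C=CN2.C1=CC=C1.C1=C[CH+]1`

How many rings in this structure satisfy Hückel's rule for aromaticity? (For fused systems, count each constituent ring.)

The SMILES encodes a five-membered ring with a sulfur at position 1 and a nitrogen at position 3 (in a C=N bond), with two double bonds; an eight-membered carbon ring with four alternating C=C double bonds; a six-membered carbon ring with three alternating C=C double bonds, fused to a five-membered ring containing one N–H nitrogen and two C=C double bonds; a six-membered carbon ring with three alternating C=C double bonds, fused to a five-membered ring containing one N–H nitrogen and two C=C double bonds; a four-membered carbon ring with two alternating C=C double bonds; a three-membered all-carbon ring bearing a positive charge on one carbon, with one C=C double bond.
The 5-membered ring with one sulfur and one =N– is fully conjugated (every ring atom contributes a p orbital); 2 ring double bonds (4 π electrons) plus a heteroatom lone pair (2) give 6 π electrons. Since 6 = 4n+2 (n=1), it is aromatic (thiazole).
The 8-membered ring has only sp² ring atoms; a planar conformation would have a fully conjugated π system of 8 electrons. But 8 = 4(2), which is 4n not 4n+2, so it is not aromatic (cyclooctatetraene) — cyclooctatetraene distorts into a non-planar tub to avoid antiaromaticity.
The fused 6/5-membered bicyclic (with one N–H) is a single π system with 9 sp² atoms and 10 π electrons from ring double bonds plus a heteroatom lone pair. 10 = 4(2)+2, so the system is aromatic and both rings count as aromatic (indole).
The fused 6/5-membered bicyclic (with one N–H) is a single π system with 9 sp² atoms and 10 π electrons from ring double bonds plus a heteroatom lone pair. 10 = 4(2)+2, so the system is aromatic and both rings count as aromatic (indole).
The 4-membered ring has only sp² ring atoms; a planar conformation would have a fully conjugated π system of 4 electrons. But 4 = 4(1), which is 4n not 4n+2, so it is not aromatic (cyclobutadiene) — cyclobutadiene is antiaromatic and distorts to a rectangle.
The 3-membered ring is planar and fully conjugated; 1 ring double bond (2 π electrons) plus the carbocation's empty p orbital (0, but keeps the ring conjugated) give 2 π electrons. Since 2 = 4n+2 (n=0), it is aromatic (cyclopropenyl cation).
6 of the 8 rings are aromatic. Total: 6.

6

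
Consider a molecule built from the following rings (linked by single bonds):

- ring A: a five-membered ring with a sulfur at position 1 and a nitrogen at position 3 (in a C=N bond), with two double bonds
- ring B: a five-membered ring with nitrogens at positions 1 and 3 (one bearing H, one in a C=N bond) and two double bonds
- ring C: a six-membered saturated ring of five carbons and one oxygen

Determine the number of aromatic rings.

2

Ring A has a continuous p-orbital overlap around the ring; 2 ring double bonds (4 π electrons) plus a heteroatom lone pair (2) give 6 π electrons. 6 = 4(1)+2, so ring A is aromatic (thiazole).
Ring B is planar and fully conjugated; 2 ring double bonds (4 π electrons) plus a heteroatom lone pair (2) give 6 π electrons. 6 = 4(1)+2, so ring B is aromatic (imidazole).
Ring C has only sp³ atoms, so it is not fully conjugated — not aromatic (tetrahydropyran).
Aromatic: A, B. Total: 2.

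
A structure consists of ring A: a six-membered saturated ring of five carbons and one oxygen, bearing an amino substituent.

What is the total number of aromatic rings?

Ring A has only sp³ atoms, so it is not fully conjugated — not aromatic (tetrahydropyran).

0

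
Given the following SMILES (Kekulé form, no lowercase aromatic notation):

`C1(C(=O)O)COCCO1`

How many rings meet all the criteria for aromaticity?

The SMILES encodes a six-membered saturated ring with oxygens at positions 1 and 4.
The 6-membered ring with two oxygens (1,4) has only sp³ atoms, so it is not fully conjugated — not aromatic (1,4-dioxane).

0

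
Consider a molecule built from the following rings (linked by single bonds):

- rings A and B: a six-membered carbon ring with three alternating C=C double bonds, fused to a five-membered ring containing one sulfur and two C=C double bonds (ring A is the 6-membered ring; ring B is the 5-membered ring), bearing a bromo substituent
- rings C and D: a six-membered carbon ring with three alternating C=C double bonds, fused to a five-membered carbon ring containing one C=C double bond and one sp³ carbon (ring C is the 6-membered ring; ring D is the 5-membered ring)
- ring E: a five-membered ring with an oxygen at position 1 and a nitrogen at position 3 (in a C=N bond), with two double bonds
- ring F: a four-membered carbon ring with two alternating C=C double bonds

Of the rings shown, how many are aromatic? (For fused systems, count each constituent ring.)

Rings A and B form a fused bicyclic system (with one sulfur) with 9 sp² atoms and 10 π electrons from ring double bonds plus a heteroatom lone pair. 10 = 4(2)+2, so the system is aromatic and both rings count as aromatic (benzothiophene).
Ring C is fully conjugated (every ring atom contributes a p orbital); 3 ring double bonds give 6 π electrons. 6 = 4(1)+2, so ring C is aromatic (benzene ring).
Ring D has one sp³ carbon, so it is not fully conjugated — not aromatic (cyclopentene ring).
Ring E is planar and fully conjugated; 2 ring double bonds (4 π electrons) plus a heteroatom lone pair (2) give 6 π electrons. That satisfies 4n+2 with n=1, so ring E is aromatic (oxazole).
Ring F has only sp² ring atoms; a planar conformation would have a fully conjugated π system of 4 electrons. But 4 = 4(1), which is 4n not 4n+2, so ring F is not aromatic (cyclobutadiene) — cyclobutadiene is antiaromatic and distorts to a rectangle.
Aromatic: A, B, C, E. Total: 4.

4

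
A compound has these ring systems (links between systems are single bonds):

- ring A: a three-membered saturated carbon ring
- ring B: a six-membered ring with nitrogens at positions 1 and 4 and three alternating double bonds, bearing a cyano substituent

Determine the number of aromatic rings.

1

Ring A has only sp³ atoms, so it is not fully conjugated — not aromatic (cyclopropane).
Ring B is fully conjugated (every ring atom contributes a p orbital); 3 ring double bonds give 6 π electrons. Since 6 = 4n+2 (n=1), ring B is aromatic (pyrazine).
Aromatic: B. Total: 1.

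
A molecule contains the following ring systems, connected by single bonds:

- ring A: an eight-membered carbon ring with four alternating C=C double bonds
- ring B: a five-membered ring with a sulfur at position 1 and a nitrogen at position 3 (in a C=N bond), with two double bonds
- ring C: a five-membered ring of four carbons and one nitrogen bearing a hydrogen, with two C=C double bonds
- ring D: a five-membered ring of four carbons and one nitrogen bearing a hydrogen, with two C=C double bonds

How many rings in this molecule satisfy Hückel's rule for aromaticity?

3

Ring A has only sp² ring atoms; a planar conformation would have a fully conjugated π system of 8 electrons. But 8 = 4(2), which is 4n not 4n+2, so ring A is not aromatic (cyclooctatetraene) — cyclooctatetraene distorts into a non-planar tub to avoid antiaromaticity.
Ring B is fully conjugated (every ring atom contributes a p orbital); 2 ring double bonds (4 π electrons) plus a heteroatom lone pair (2) give 6 π electrons. 6 = 4(1)+2, so ring B is aromatic (thiazole).
Ring C is fully conjugated (every ring atom contributes a p orbital); 2 ring double bonds (4 π electrons) plus a heteroatom lone pair (2) give 6 π electrons. Since 6 = 4n+2 (n=1), ring C is aromatic (pyrrole).
Ring D has a continuous p-orbital overlap around the ring; 2 ring double bonds (4 π electrons) plus a heteroatom lone pair (2) give 6 π electrons. That satisfies 4n+2 with n=1, so ring D is aromatic (pyrrole).
Aromatic: B, C, D. Total: 3.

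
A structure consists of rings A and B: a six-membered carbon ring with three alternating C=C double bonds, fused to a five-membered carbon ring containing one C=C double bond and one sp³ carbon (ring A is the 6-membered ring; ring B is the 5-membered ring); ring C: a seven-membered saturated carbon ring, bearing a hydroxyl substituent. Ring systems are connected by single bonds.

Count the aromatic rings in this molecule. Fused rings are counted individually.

1

Ring A is planar and fully conjugated; 3 ring double bonds give 6 π electrons. That satisfies 4n+2 with n=1, so ring A is aromatic (benzene ring).
Ring B has one sp³ carbon, so it is not fully conjugated — not aromatic (cyclopentene ring).
Ring C has only sp³ atoms, so it is not fully conjugated — not aromatic (cycloheptane).
Aromatic: A. Total: 1.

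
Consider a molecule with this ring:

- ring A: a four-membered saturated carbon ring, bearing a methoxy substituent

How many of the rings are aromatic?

0

Ring A has only sp³ atoms, so it is not fully conjugated — not aromatic (cyclobutane).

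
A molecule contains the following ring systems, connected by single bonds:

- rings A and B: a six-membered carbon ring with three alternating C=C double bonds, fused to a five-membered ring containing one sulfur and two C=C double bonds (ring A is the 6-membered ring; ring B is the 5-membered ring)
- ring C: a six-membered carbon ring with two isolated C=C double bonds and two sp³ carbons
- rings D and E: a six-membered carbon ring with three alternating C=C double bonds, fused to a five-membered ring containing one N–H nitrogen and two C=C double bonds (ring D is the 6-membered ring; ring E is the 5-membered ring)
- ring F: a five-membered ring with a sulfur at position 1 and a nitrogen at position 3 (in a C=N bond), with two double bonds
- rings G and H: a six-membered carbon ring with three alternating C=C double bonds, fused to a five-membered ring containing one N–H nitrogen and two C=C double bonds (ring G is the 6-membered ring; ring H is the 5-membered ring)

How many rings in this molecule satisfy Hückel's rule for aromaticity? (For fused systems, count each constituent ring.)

Rings A and B form a fused bicyclic system (with one sulfur) with 9 sp² atoms and 10 π electrons from ring double bonds plus a heteroatom lone pair. 10 = 4(2)+2, so the system is aromatic and both rings count as aromatic (benzothiophene).
Ring C has two sp³ carbons, so it is not fully conjugated — not aromatic (1,4-cyclohexadiene).
Rings D and E form a fused bicyclic system (with one N–H) with 9 sp² atoms and 10 π electrons from ring double bonds plus a heteroatom lone pair. 10 = 4(2)+2, so the system is aromatic and both rings count as aromatic (indole).
Ring F has a continuous p-orbital overlap around the ring; 2 ring double bonds (4 π electrons) plus a heteroatom lone pair (2) give 6 π electrons. Since 6 = 4n+2 (n=1), ring F is aromatic (thiazole).
Rings G and H form a fused bicyclic system (with one N–H) with 9 sp² atoms and 10 π electrons from ring double bonds plus a heteroatom lone pair. 10 = 4(2)+2, so the system is aromatic and both rings count as aromatic (indole).
Aromatic: A, B, D, E, F, G, H. Total: 7.

7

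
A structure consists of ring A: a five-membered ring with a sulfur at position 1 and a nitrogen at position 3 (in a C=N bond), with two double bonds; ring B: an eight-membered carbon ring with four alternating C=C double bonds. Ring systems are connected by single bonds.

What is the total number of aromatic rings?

Ring A has a continuous p-orbital overlap around the ring; 2 ring double bonds (4 π electrons) plus a heteroatom lone pair (2) give 6 π electrons. That satisfies 4n+2 with n=1, so ring A is aromatic (thiazole).
Ring B has only sp² ring atoms; a planar conformation would have a fully conjugated π system of 8 electrons. But 8 = 4(2), which is 4n not 4n+2, so ring B is not aromatic (cyclooctatetraene) — cyclooctatetraene distorts into a non-planar tub to avoid antiaromaticity.
Aromatic: A. Total: 1.

1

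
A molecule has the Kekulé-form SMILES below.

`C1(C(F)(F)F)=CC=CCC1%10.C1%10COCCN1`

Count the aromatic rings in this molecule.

0

The SMILES encodes a six-membered carbon ring with two conjugated C=C double bonds and two sp³ carbons; a six-membered saturated ring with an oxygen and an N–H nitrogen at positions 1 and 4.
The 6-membered ring has two sp³ carbons, so it is not fully conjugated — not aromatic (1,3-cyclohexadiene).
The 6-membered ring with one oxygen and one N–H (1,4) has only sp³ atoms, so it is not fully conjugated — not aromatic (morpholine).
None of the rings are aromatic. Total: 0.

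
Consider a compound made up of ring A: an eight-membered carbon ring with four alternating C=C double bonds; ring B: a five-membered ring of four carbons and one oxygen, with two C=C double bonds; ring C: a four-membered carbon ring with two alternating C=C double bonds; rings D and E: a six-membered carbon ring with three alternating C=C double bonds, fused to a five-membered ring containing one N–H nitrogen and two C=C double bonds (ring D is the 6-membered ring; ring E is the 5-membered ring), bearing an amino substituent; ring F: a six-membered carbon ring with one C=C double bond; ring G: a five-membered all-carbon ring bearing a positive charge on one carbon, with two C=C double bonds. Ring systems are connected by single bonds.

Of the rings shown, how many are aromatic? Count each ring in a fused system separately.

Ring A has only sp² ring atoms; a planar conformation would have a fully conjugated π system of 8 electrons. But 8 = 4(2), which is 4n not 4n+2, so ring A is not aromatic (cyclooctatetraene) — cyclooctatetraene distorts into a non-planar tub to avoid antiaromaticity.
Ring B is fully conjugated (every ring atom contributes a p orbital); 2 ring double bonds (4 π electrons) plus a heteroatom lone pair (2) give 6 π electrons. 6 = 4(1)+2, so ring B is aromatic (furan).
Ring C has only sp² ring atoms; a planar conformation would have a fully conjugated π system of 4 electrons. But 4 = 4(1), which is 4n not 4n+2, so ring C is not aromatic (cyclobutadiene) — cyclobutadiene is antiaromatic and distorts to a rectangle.
Rings D and E form a fused bicyclic system (with one N–H) with 9 sp² atoms and 10 π electrons from ring double bonds plus a heteroatom lone pair. 10 = 4(2)+2, so the system is aromatic and both rings count as aromatic (indole).
Ring F has four sp³ carbons, so it is not fully conjugated — not aromatic (cyclohexene).
Ring G has only sp² ring atoms; a planar conformation would have a fully conjugated π system of 4 electrons. But 4 = 4(1), which is 4n not 4n+2, so ring G is not aromatic (cyclopentadienyl cation).
Aromatic: B, D, E. Total: 3.

3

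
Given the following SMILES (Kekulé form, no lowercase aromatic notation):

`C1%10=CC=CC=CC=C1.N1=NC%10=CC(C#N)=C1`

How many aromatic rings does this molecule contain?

The SMILES encodes an eight-membered carbon ring with four alternating C=C double bonds; a six-membered ring with two adjacent nitrogens and three alternating double bonds.
The 8-membered ring has only sp² ring atoms; a planar conformation would have a fully conjugated π system of 8 electrons. But 8 = 4(2), which is 4n not 4n+2, so it is not aromatic (cyclooctatetraene) — cyclooctatetraene distorts into a non-planar tub to avoid antiaromaticity.
The 6-membered ring with two nitrogens (1,2) has a continuous p-orbital overlap around the ring; 3 ring double bonds give 6 π electrons. 6 = 4(1)+2, so it is aromatic (pyridazine).
1 of the 2 rings is aromatic. Total: 1.

1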